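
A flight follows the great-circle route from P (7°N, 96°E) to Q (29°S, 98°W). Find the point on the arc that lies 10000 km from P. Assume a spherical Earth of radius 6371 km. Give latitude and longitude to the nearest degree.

≈ (60°S, 174°E)

Convert each endpoint to a unit vector on the sphere (x = cos φ cos λ, y = cos φ sin λ, z = sin φ).
The central angle between the endpoints is δ = arccos(p₁·p₂) ≈ 2.694 rad (154.3°). The total great-circle distance is δ·R ≈ 2.694 × 6371 ≈ 17162 km, so the target fraction is f = 10000/17162 ≈ 0.583.
Interpolate at f ≈ 0.583 with slerp weights a = sin((1−f)δ)/sin δ ≈ 2.083, b = sin(fδ)/sin δ ≈ 2.310.
p = a·p₁ + b·p₂ ≈ (-0.497, 0.056, -0.866); φ = arcsin(p_z) ≈ -59.98°, λ = atan2(p_y, p_x) ≈ 173.59°.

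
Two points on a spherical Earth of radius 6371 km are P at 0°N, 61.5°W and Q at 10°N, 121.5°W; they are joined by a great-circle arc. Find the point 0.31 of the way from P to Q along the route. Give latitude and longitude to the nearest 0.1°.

≈ 3.7°N, 79.9°W

Write both endpoints as unit vectors p₁, p₂ with components (cos φ cos λ, cos φ sin λ, sin φ).
The central angle between the endpoints is δ = arccos(p₁·p₂) ≈ 1.056 rad (60.5°).
Interpolate at f = 0.31 with slerp weights a = sin((1−f)δ)/sin δ ≈ 0.765, b = sin(fδ)/sin δ ≈ 0.369.
p = a·p₁ + b·p₂ ≈ (0.175, -0.982, 0.064); φ = arcsin(p_z) ≈ 3.68°, λ = atan2(p_y, p_x) ≈ -79.90°.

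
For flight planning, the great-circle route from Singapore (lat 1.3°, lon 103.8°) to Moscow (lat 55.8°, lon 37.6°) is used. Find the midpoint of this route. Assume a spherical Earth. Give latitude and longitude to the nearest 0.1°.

Write both endpoints as unit vectors p₁, p₂ with components (cos φ cos λ, cos φ sin λ, sin φ).
The central angle between the endpoints is δ = arccos(p₁·p₂) ≈ 1.323 rad (75.8°).
Interpolate at f = 1/2 with slerp weights a = sin((1−f)δ)/sin δ ≈ 0.634, b = sin(fδ)/sin δ ≈ 0.634.
p = a·p₁ + b·p₂ ≈ (0.131, 0.832, 0.538); φ = arcsin(p_z) ≈ 32.58°, λ = atan2(p_y, p_x) ≈ 81.05°.

≈ lat 32.6°, lon 81.1°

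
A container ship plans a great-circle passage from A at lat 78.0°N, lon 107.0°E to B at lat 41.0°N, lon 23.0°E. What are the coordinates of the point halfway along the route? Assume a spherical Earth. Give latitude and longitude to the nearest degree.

The haversine formula gives a central angle δ ≈ 0.852 rad (48.8°) between the endpoints.
Interpolate at f = 1/2 with slerp weights a = sin((1−f)δ)/sin δ ≈ 0.549, b = sin(fδ)/sin δ ≈ 0.549.
p = a·p₁ + b·p₂ ≈ (0.348, 0.271, 0.897); φ = arcsin(p_z) ≈ 63.82°, λ = atan2(p_y, p_x) ≈ 37.91°.

≈ lat 64°N, lon 38°E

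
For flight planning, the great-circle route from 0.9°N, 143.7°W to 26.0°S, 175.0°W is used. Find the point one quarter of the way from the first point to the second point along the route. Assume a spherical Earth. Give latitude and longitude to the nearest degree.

From cos δ = sin φ₁ sin φ₂ + cos φ₁ cos φ₂ cos Δλ, the central angle is δ ≈ 0.706 rad (40.4°).
Interpolate at f = 1/4 with slerp weights a = sin((1−f)δ)/sin δ ≈ 0.779, b = sin(fδ)/sin δ ≈ 0.271.
p = a·p₁ + b·p₂ ≈ (-0.870, -0.482, -0.106); φ = arcsin(p_z) ≈ -6.11°, λ = atan2(p_y, p_x) ≈ -151.00°.

≈ 6°S, 151°W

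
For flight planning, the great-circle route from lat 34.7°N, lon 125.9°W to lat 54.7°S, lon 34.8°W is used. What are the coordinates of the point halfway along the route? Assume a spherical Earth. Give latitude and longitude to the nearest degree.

Write both endpoints as unit vectors p₁, p₂ with components (cos φ cos λ, cos φ sin λ, sin φ).
The central angle between the endpoints is δ = arccos(p₁·p₂) ≈ 2.064 rad (118.3°).
Interpolate at f = 1/2 with slerp weights a = sin((1−f)δ)/sin δ ≈ 0.975, b = sin(fδ)/sin δ ≈ 0.975.
p = a·p₁ + b·p₂ ≈ (-0.007, -0.971, -0.241); φ = arcsin(p_z) ≈ -13.92°, λ = atan2(p_y, p_x) ≈ -90.44°.

≈ lat 14°S, lon 90°W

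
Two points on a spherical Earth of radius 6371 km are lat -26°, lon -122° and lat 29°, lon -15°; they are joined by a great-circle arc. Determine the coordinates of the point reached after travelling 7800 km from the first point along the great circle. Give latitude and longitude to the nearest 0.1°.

≈ lat 9.0°, lon -59.4°

Write both endpoints as unit vectors p₁, p₂ with components (cos φ cos λ, cos φ sin λ, sin φ).
The central angle between the endpoints is δ = arccos(p₁·p₂) ≈ 2.029 rad (116.3°). The total great-circle distance is δ·R ≈ 2.029 × 6371 ≈ 12927 km, so the target fraction is f = 7800/12927 ≈ 0.603.
Interpolate at f ≈ 0.603 with slerp weights a = sin((1−f)δ)/sin δ ≈ 0.804, b = sin(fδ)/sin δ ≈ 1.049.
p = a·p₁ + b·p₂ ≈ (0.503, -0.850, 0.156); φ = arcsin(p_z) ≈ 8.99°, λ = atan2(p_y, p_x) ≈ -59.37°.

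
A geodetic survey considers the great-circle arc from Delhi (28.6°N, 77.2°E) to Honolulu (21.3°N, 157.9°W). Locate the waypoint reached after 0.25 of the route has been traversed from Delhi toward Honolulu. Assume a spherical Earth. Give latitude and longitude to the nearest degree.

Convert each endpoint to a unit vector on the sphere (x = cos φ cos λ, y = cos φ sin λ, z = sin φ).
The central angle between the endpoints is δ = arccos(p₁·p₂) ≈ 1.869 rad (107.1°).
Interpolate at f = 0.25 with slerp weights a = sin((1−f)δ)/sin δ ≈ 1.031, b = sin(fδ)/sin δ ≈ 0.471.
p = a·p₁ + b·p₂ ≈ (-0.206, 0.718, 0.665); φ = arcsin(p_z) ≈ 41.68°, λ = atan2(p_y, p_x) ≈ 106.03°.

≈ (42°N, 106°E)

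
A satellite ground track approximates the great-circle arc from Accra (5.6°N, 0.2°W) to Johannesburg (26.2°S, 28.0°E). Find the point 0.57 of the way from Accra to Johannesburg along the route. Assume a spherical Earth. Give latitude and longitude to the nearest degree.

≈ 13°S, 15°E

Write both endpoints as unit vectors p₁, p₂ with components (cos φ cos λ, cos φ sin λ, sin φ).
The central angle between the endpoints is δ = arccos(p₁·p₂) ≈ 0.732 rad (41.9°).
Interpolate at f = 0.57 with slerp weights a = sin((1−f)δ)/sin δ ≈ 0.463, b = sin(fδ)/sin δ ≈ 0.606.
p = a·p₁ + b·p₂ ≈ (0.941, 0.254, -0.222); φ = arcsin(p_z) ≈ -12.86°, λ = atan2(p_y, p_x) ≈ 15.09°.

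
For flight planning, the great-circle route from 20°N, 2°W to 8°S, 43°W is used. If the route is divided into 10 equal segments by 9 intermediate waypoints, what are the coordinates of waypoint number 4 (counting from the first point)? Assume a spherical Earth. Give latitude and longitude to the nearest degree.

The haversine formula gives a central angle δ ≈ 0.857 rad (49.1°) between the endpoints.
Interpolate at f = 4/10 with slerp weights a = sin((1−f)δ)/sin δ ≈ 0.651, b = sin(fδ)/sin δ ≈ 0.445.
p = a·p₁ + b·p₂ ≈ (0.933, -0.322, 0.161); φ = arcsin(p_z) ≈ 9.25°, λ = atan2(p_y, p_x) ≈ -19.02°.

≈ 9°N, 19°W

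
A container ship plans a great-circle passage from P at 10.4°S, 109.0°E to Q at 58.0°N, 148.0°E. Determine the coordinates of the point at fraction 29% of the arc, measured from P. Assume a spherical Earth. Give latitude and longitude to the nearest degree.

≈ 10°N, 116°E

Write both endpoints as unit vectors p₁, p₂ with components (cos φ cos λ, cos φ sin λ, sin φ).
The central angle between the endpoints is δ = arccos(p₁·p₂) ≈ 1.316 rad (75.4°).
Interpolate at f = 0.29 with slerp weights a = sin((1−f)δ)/sin δ ≈ 0.831, b = sin(fδ)/sin δ ≈ 0.385.
p = a·p₁ + b·p₂ ≈ (-0.439, 0.881, 0.176); φ = arcsin(p_z) ≈ 10.16°, λ = atan2(p_y, p_x) ≈ 116.49°.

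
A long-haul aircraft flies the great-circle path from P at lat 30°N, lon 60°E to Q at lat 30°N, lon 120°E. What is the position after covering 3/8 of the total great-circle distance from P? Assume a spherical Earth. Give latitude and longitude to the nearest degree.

≈ lat 33°N, lon 82°E

From cos δ = sin φ₁ sin φ₂ + cos φ₁ cos φ₂ cos Δλ, the central angle is δ ≈ 0.896 rad (51.3°).
Interpolate at f = 3/8 with slerp weights a = sin((1−f)δ)/sin δ ≈ 0.680, b = sin(fδ)/sin δ ≈ 0.422.
p = a·p₁ + b·p₂ ≈ (0.112, 0.827, 0.551); φ = arcsin(p_z) ≈ 33.45°, λ = atan2(p_y, p_x) ≈ 82.30°.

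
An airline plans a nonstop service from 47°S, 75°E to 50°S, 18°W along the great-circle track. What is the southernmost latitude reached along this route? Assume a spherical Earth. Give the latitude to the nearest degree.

The great circle lies in the plane with unit normal n̂ = (p₁ × p₂)/|p₁ × p₂|.
Here n̂_z ≈ -0.519; the vertex latitude is φ_max = arccos|n̂_z| ≈ 58.7°.
Check via Clairaut: cos φ_max = |cos φ₁| · sin C = cos(47.0°)·sin(130.4°) ≈ 0.519, again giving ≈ 58.7°.

≈ 59°S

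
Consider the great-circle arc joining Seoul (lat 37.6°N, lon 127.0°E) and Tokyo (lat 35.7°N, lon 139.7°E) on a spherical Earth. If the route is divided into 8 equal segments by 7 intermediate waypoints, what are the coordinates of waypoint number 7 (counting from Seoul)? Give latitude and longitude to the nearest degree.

≈ lat 36°N, lon 138°E

Convert each endpoint to a unit vector on the sphere (x = cos φ cos λ, y = cos φ sin λ, z = sin φ).
The central angle between the endpoints is δ = arccos(p₁·p₂) ≈ 0.181 rad (10.4°).
Interpolate at f = 7/8 with slerp weights a = sin((1−f)δ)/sin δ ≈ 0.126, b = sin(fδ)/sin δ ≈ 0.876.
p = a·p₁ + b·p₂ ≈ (-0.603, 0.540, 0.588); φ = arcsin(p_z) ≈ 36.01°, λ = atan2(p_y, p_x) ≈ 138.15°.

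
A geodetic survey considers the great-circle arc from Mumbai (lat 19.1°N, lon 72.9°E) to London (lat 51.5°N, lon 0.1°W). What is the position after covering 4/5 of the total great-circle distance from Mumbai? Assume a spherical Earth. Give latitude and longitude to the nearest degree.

Convert each endpoint to a unit vector on the sphere (x = cos φ cos λ, y = cos φ sin λ, z = sin φ).
The central angle between the endpoints is δ = arccos(p₁·p₂) ≈ 1.128 rad (64.7°).
Interpolate at f = 4/5 with slerp weights a = sin((1−f)δ)/sin δ ≈ 0.248, b = sin(fδ)/sin δ ≈ 0.869.
p = a·p₁ + b·p₂ ≈ (0.610, 0.223, 0.761); φ = arcsin(p_z) ≈ 49.54°, λ = atan2(p_y, p_x) ≈ 20.07°.

≈ lat 50°N, lon 20°E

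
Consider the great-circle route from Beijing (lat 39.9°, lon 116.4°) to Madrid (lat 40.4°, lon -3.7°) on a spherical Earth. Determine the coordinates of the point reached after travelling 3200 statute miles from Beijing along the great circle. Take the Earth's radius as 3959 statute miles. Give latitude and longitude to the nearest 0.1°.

≈ lat 59.1°, lon 47.3°

Convert each endpoint to a unit vector on the sphere (x = cos φ cos λ, y = cos φ sin λ, z = sin φ).
The central angle between the endpoints is δ = arccos(p₁·p₂) ≈ 1.448 rad (82.9°). The total great-circle distance is δ·R ≈ 1.448 × 3959 ≈ 5732 mi, so the target fraction is f = 3200/5732 ≈ 0.558.
Interpolate at f ≈ 0.558 with slerp weights a = sin((1−f)δ)/sin δ ≈ 0.601, b = sin(fδ)/sin δ ≈ 0.729.
p = a·p₁ + b·p₂ ≈ (0.349, 0.377, 0.858); φ = arcsin(p_z) ≈ 59.09°, λ = atan2(p_y, p_x) ≈ 47.27°.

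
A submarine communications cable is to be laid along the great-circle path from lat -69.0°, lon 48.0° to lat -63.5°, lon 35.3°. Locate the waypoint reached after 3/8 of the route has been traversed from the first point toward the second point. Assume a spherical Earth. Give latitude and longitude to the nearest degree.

≈ lat -67°, lon 43°

The haversine formula gives a central angle δ ≈ 0.131 rad (7.5°) between the endpoints.
Interpolate at f = 3/8 with slerp weights a = sin((1−f)δ)/sin δ ≈ 0.626, b = sin(fδ)/sin δ ≈ 0.376.
p = a·p₁ + b·p₂ ≈ (0.287, 0.264, -0.921); φ = arcsin(p_z) ≈ -67.06°, λ = atan2(p_y, p_x) ≈ 42.57°.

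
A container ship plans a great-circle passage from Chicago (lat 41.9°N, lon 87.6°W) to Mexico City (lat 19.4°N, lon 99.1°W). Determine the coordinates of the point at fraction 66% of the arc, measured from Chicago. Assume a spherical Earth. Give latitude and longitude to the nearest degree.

≈ lat 27°N, lon 96°W

From cos δ = sin φ₁ sin φ₂ + cos φ₁ cos φ₂ cos Δλ, the central angle is δ ≈ 0.428 rad (24.5°).
Interpolate at f = 0.66 with slerp weights a = sin((1−f)δ)/sin δ ≈ 0.349, b = sin(fδ)/sin δ ≈ 0.672.
p = a·p₁ + b·p₂ ≈ (-0.089, -0.885, 0.456); φ = arcsin(p_z) ≈ 27.15°, λ = atan2(p_y, p_x) ≈ -95.76°.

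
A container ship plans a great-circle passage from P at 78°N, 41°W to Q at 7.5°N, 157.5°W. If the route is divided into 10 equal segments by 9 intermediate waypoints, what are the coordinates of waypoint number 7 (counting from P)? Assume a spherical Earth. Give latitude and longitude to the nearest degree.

From cos δ = sin φ₁ sin φ₂ + cos φ₁ cos φ₂ cos Δλ, the central angle is δ ≈ 1.535 rad (88.0°).
Interpolate at f = 7/10 with slerp weights a = sin((1−f)δ)/sin δ ≈ 0.445, b = sin(fδ)/sin δ ≈ 0.880.
p = a·p₁ + b·p₂ ≈ (-0.736, -0.395, 0.550); φ = arcsin(p_z) ≈ 33.36°, λ = atan2(p_y, p_x) ≈ -151.81°.

≈ 33°N, 152°W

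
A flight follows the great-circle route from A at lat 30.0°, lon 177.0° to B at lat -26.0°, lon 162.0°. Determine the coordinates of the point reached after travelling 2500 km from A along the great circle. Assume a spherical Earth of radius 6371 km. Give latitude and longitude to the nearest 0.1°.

≈ lat 8.3°, lon 170.9°

Write both endpoints as unit vectors p₁, p₂ with components (cos φ cos λ, cos φ sin λ, sin φ).
The central angle between the endpoints is δ = arccos(p₁·p₂) ≈ 1.009 rad (57.8°). The total great-circle distance is δ·R ≈ 1.009 × 6371 ≈ 6429 km, so the target fraction is f = 2500/6429 ≈ 0.389.
Interpolate at f ≈ 0.389 with slerp weights a = sin((1−f)δ)/sin δ ≈ 0.683, b = sin(fδ)/sin δ ≈ 0.452.
p = a·p₁ + b·p₂ ≈ (-0.977, 0.156, 0.144); φ = arcsin(p_z) ≈ 8.25°, λ = atan2(p_y, p_x) ≈ 170.90°.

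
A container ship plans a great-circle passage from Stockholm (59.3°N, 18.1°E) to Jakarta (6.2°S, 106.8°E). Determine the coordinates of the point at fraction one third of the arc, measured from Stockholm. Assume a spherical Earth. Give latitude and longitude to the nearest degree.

Write both endpoints as unit vectors p₁, p₂ with components (cos φ cos λ, cos φ sin λ, sin φ).
The central angle between the endpoints is δ = arccos(p₁·p₂) ≈ 1.652 rad (94.7°).
Interpolate at f = 1/3 with slerp weights a = sin((1−f)δ)/sin δ ≈ 0.895, b = sin(fδ)/sin δ ≈ 0.525.
p = a·p₁ + b·p₂ ≈ (0.283, 0.642, 0.713); φ = arcsin(p_z) ≈ 45.46°, λ = atan2(p_y, p_x) ≈ 66.17°.

≈ (45°N, 66°E)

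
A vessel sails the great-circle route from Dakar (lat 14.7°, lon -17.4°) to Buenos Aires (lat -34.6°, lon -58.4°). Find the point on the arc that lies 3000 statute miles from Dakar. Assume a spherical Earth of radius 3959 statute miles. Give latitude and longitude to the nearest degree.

Convert each endpoint to a unit vector on the sphere (x = cos φ cos λ, y = cos φ sin λ, z = sin φ).
The central angle between the endpoints is δ = arccos(p₁·p₂) ≈ 1.096 rad (62.8°). The total great-circle distance is δ·R ≈ 1.096 × 3959 ≈ 4341 mi, so the target fraction is f = 3000/4341 ≈ 0.691.
Interpolate at f ≈ 0.691 with slerp weights a = sin((1−f)δ)/sin δ ≈ 0.373, b = sin(fδ)/sin δ ≈ 0.773.
p = a·p₁ + b·p₂ ≈ (0.678, -0.650, -0.344); φ = arcsin(p_z) ≈ -20.12°, λ = atan2(p_y, p_x) ≈ -43.78°.

≈ lat -20°, lon -44°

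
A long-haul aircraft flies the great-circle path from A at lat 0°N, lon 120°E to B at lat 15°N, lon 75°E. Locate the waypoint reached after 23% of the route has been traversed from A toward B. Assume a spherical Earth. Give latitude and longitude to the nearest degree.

Write both endpoints as unit vectors p₁, p₂ with components (cos φ cos λ, cos φ sin λ, sin φ).
The central angle between the endpoints is δ = arccos(p₁·p₂) ≈ 0.819 rad (46.9°).
Interpolate at f = 0.23 with slerp weights a = sin((1−f)δ)/sin δ ≈ 0.807, b = sin(fδ)/sin δ ≈ 0.256.
p = a·p₁ + b·p₂ ≈ (-0.340, 0.938, 0.066); φ = arcsin(p_z) ≈ 3.80°, λ = atan2(p_y, p_x) ≈ 109.89°.

≈ lat 4°N, lon 110°E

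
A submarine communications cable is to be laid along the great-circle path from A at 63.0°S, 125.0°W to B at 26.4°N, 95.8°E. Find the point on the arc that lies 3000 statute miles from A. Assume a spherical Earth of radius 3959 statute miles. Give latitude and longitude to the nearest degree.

Convert each endpoint to a unit vector on the sphere (x = cos φ cos λ, y = cos φ sin λ, z = sin φ).
The central angle between the endpoints is δ = arccos(p₁·p₂) ≈ 2.352 rad (134.7°). The total great-circle distance is δ·R ≈ 2.352 × 3959 ≈ 9311 mi, so the target fraction is f = 3000/9311 ≈ 0.322.
Interpolate at f ≈ 0.322 with slerp weights a = sin((1−f)δ)/sin δ ≈ 1.408, b = sin(fδ)/sin δ ≈ 0.968.
p = a·p₁ + b·p₂ ≈ (-0.454, 0.339, -0.824); φ = arcsin(p_z) ≈ -55.48°, λ = atan2(p_y, p_x) ≈ 143.27°.

≈ 55°S, 143°E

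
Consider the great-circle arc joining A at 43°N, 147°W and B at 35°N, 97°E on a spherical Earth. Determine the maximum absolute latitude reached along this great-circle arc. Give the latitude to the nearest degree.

≈ 57°N

The great circle lies in the plane with unit normal n̂ = (p₁ × p₂)/|p₁ × p₂|.
Here n̂_z ≈ -0.543; the vertex latitude is φ_max = arccos|n̂_z| ≈ 57.1°.
Check via Clairaut: cos φ_max = |cos φ₁| · sin C = cos(43.0°)·sin(47.9°) ≈ 0.543, again giving ≈ 57.1°.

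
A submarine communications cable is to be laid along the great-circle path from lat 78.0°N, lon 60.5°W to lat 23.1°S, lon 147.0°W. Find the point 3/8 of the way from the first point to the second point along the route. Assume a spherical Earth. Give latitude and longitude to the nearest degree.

Write both endpoints as unit vectors p₁, p₂ with components (cos φ cos λ, cos φ sin λ, sin φ).
The central angle between the endpoints is δ = arccos(p₁·p₂) ≈ 1.952 rad (111.8°).
Interpolate at f = 3/8 with slerp weights a = sin((1−f)δ)/sin δ ≈ 1.012, b = sin(fδ)/sin δ ≈ 0.720.
p = a·p₁ + b·p₂ ≈ (-0.452, -0.544, 0.707); φ = arcsin(p_z) ≈ 45.00°, λ = atan2(p_y, p_x) ≈ -129.73°.

≈ lat 45°N, lon 130°W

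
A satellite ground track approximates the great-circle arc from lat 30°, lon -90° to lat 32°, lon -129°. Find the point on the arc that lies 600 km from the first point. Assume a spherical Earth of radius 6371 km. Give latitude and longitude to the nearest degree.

≈ lat 31°, lon -96°

From cos δ = sin φ₁ sin φ₂ + cos φ₁ cos φ₂ cos Δλ, the central angle is δ ≈ 0.581 rad (33.3°). The total great-circle distance is δ·R ≈ 0.581 × 6371 ≈ 3704 km, so the target fraction is f = 600/3704 ≈ 0.162.
Interpolate at f ≈ 0.162 with slerp weights a = sin((1−f)δ)/sin δ ≈ 0.852, b = sin(fδ)/sin δ ≈ 0.171.
p = a·p₁ + b·p₂ ≈ (-0.091, -0.851, 0.517); φ = arcsin(p_z) ≈ 31.13°, λ = atan2(p_y, p_x) ≈ -96.13°.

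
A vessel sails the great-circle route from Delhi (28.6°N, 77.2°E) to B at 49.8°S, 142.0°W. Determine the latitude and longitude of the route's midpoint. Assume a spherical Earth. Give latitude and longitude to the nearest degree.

≈ 27°S, 124°E

From cos δ = sin φ₁ sin φ₂ + cos φ₁ cos φ₂ cos Δλ, the central angle is δ ≈ 2.506 rad (143.6°).
Interpolate at f = 1/2 with slerp weights a = sin((1−f)δ)/sin δ ≈ 1.600, b = sin(fδ)/sin δ ≈ 1.600.
p = a·p₁ + b·p₂ ≈ (-0.503, 0.734, -0.456); φ = arcsin(p_z) ≈ -27.15°, λ = atan2(p_y, p_x) ≈ 124.40°.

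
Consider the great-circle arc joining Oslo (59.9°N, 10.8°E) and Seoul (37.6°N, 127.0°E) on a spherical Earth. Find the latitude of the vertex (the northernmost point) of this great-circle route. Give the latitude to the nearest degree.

≈ 68°N

The great circle lies in the plane with unit normal n̂ = (p₁ × p₂)/|p₁ × p₂|.
Here n̂_z ≈ +0.381; the vertex latitude is φ_max = arccos|n̂_z| ≈ 67.6°.
Check via Clairaut: cos φ_max = |cos φ₁| · sin C = cos(59.9°)·sin(49.4°) ≈ 0.381, again giving ≈ 67.6°.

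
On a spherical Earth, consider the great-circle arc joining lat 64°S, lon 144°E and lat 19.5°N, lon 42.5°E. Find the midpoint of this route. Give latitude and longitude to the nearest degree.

The haversine formula gives a central angle δ ≈ 1.963 rad (112.5°) between the endpoints.
Interpolate at f = 1/2 with slerp weights a = sin((1−f)δ)/sin δ ≈ 0.900, b = sin(fδ)/sin δ ≈ 0.900.
p = a·p₁ + b·p₂ ≈ (0.306, 0.805, -0.508); φ = arcsin(p_z) ≈ -30.55°, λ = atan2(p_y, p_x) ≈ 69.17°.

≈ lat 31°S, lon 69°E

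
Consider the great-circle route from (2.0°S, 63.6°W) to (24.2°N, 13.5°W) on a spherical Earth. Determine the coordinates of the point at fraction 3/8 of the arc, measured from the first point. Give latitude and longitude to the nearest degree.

≈ (9°N, 46°W)

The haversine formula gives a central angle δ ≈ 0.964 rad (55.2°) between the endpoints.
Interpolate at f = 3/8 with slerp weights a = sin((1−f)δ)/sin δ ≈ 0.690, b = sin(fδ)/sin δ ≈ 0.431.
p = a·p₁ + b·p₂ ≈ (0.688, -0.709, 0.152); φ = arcsin(p_z) ≈ 8.77°, λ = atan2(p_y, p_x) ≈ -45.85°.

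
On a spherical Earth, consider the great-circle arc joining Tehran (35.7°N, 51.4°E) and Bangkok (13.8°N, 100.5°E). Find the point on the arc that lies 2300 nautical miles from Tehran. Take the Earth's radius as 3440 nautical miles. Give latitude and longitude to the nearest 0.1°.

Write both endpoints as unit vectors p₁, p₂ with components (cos φ cos λ, cos φ sin λ, sin φ).
The central angle between the endpoints is δ = arccos(p₁·p₂) ≈ 0.856 rad (49.0°). The total great-circle distance is δ·R ≈ 0.856 × 3440 ≈ 2944 nmi, so the target fraction is f = 2300/2944 ≈ 0.781.
Interpolate at f ≈ 0.781 with slerp weights a = sin((1−f)δ)/sin δ ≈ 0.247, b = sin(fδ)/sin δ ≈ 0.821.
p = a·p₁ + b·p₂ ≈ (-0.020, 0.940, 0.340); φ = arcsin(p_z) ≈ 19.86°, λ = atan2(p_y, p_x) ≈ 91.24°.

≈ 19.9°N, 91.2°E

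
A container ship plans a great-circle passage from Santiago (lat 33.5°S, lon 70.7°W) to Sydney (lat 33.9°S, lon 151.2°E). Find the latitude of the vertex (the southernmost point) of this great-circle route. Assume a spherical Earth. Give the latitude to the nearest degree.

≈ 62°S

The great circle lies in the plane with unit normal n̂ = (p₁ × p₂)/|p₁ × p₂|.
Here n̂_z ≈ -0.472; the vertex latitude is φ_max = arccos|n̂_z| ≈ 61.8°.
Check via Clairaut: cos φ_max = |cos φ₁| · sin C = cos(33.5°)·sin(145.5°) ≈ 0.472, again giving ≈ 61.8°.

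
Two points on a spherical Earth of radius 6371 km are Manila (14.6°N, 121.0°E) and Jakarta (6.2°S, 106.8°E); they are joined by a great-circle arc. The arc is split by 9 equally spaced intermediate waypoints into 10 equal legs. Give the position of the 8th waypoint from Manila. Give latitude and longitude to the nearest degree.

≈ (2°S, 110°E)

Write both endpoints as unit vectors p₁, p₂ with components (cos φ cos λ, cos φ sin λ, sin φ).
The central angle between the endpoints is δ = arccos(p₁·p₂) ≈ 0.438 rad (25.1°).
Interpolate at f = 8/10 with slerp weights a = sin((1−f)δ)/sin δ ≈ 0.206, b = sin(fδ)/sin δ ≈ 0.809.
p = a·p₁ + b·p₂ ≈ (-0.335, 0.941, -0.035); φ = arcsin(p_z) ≈ -2.03°, λ = atan2(p_y, p_x) ≈ 109.61°.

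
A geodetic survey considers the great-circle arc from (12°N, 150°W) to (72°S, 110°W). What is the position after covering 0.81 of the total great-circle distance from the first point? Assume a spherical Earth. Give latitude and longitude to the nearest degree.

≈ (57°S, 130°W)

Convert each endpoint to a unit vector on the sphere (x = cos φ cos λ, y = cos φ sin λ, z = sin φ).
The central angle between the endpoints is δ = arccos(p₁·p₂) ≈ 1.537 rad (88.1°).
Interpolate at f = 0.81 with slerp weights a = sin((1−f)δ)/sin δ ≈ 0.288, b = sin(fδ)/sin δ ≈ 0.948.
p = a·p₁ + b·p₂ ≈ (-0.344, -0.416, -0.842); φ = arcsin(p_z) ≈ -57.31°, λ = atan2(p_y, p_x) ≈ -129.59°.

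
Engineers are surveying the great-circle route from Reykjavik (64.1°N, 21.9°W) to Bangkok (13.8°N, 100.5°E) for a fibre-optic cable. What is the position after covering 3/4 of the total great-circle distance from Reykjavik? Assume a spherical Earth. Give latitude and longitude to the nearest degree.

Write both endpoints as unit vectors p₁, p₂ with components (cos φ cos λ, cos φ sin λ, sin φ).
The central angle between the endpoints is δ = arccos(p₁·p₂) ≈ 1.584 rad (90.7°).
Interpolate at f = 3/4 with slerp weights a = sin((1−f)δ)/sin δ ≈ 0.386, b = sin(fδ)/sin δ ≈ 0.928.
p = a·p₁ + b·p₂ ≈ (-0.008, 0.823, 0.568); φ = arcsin(p_z) ≈ 34.62°, λ = atan2(p_y, p_x) ≈ 90.55°.

≈ (35°N, 91°E)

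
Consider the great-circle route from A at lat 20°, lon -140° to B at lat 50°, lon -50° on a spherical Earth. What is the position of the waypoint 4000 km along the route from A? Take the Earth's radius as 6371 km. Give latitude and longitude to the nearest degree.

Write both endpoints as unit vectors p₁, p₂ with components (cos φ cos λ, cos φ sin λ, sin φ).
The central angle between the endpoints is δ = arccos(p₁·p₂) ≈ 1.306 rad (74.8°). The total great-circle distance is δ·R ≈ 1.306 × 6371 ≈ 8319 km, so the target fraction is f = 4000/8319 ≈ 0.481.
Interpolate at f ≈ 0.481 with slerp weights a = sin((1−f)δ)/sin δ ≈ 0.650, b = sin(fδ)/sin δ ≈ 0.609.
p = a·p₁ + b·p₂ ≈ (-0.216, -0.692, 0.689); φ = arcsin(p_z) ≈ 43.51°, λ = atan2(p_y, p_x) ≈ -107.35°.

≈ lat 44°, lon -107°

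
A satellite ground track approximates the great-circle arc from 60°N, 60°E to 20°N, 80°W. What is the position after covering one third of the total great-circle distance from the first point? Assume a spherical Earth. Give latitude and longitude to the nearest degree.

Write both endpoints as unit vectors p₁, p₂ with components (cos φ cos λ, cos φ sin λ, sin φ).
The central angle between the endpoints is δ = arccos(p₁·p₂) ≈ 1.635 rad (93.7°).
Interpolate at f = 1/3 with slerp weights a = sin((1−f)δ)/sin δ ≈ 0.888, b = sin(fδ)/sin δ ≈ 0.519.
p = a·p₁ + b·p₂ ≈ (0.307, -0.096, 0.947); φ = arcsin(p_z) ≈ 71.25°, λ = atan2(p_y, p_x) ≈ -17.37°.

≈ 71°N, 17°W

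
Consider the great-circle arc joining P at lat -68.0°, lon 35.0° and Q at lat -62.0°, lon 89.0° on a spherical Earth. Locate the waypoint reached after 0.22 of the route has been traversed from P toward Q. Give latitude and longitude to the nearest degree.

Convert each endpoint to a unit vector on the sphere (x = cos φ cos λ, y = cos φ sin λ, z = sin φ).
The central angle between the endpoints is δ = arccos(p₁·p₂) ≈ 0.398 rad (22.8°).
Interpolate at f = 0.22 with slerp weights a = sin((1−f)δ)/sin δ ≈ 0.788, b = sin(fδ)/sin δ ≈ 0.226.
p = a·p₁ + b·p₂ ≈ (0.244, 0.275, -0.930); φ = arcsin(p_z) ≈ -68.43°, λ = atan2(p_y, p_x) ≈ 48.48°.

≈ lat -68°, lon 48°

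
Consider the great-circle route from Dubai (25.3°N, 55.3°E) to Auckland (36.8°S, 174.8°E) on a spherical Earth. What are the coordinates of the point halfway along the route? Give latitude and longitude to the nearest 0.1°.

≈ (11.2°S, 109.1°E)

Write both endpoints as unit vectors p₁, p₂ with components (cos φ cos λ, cos φ sin λ, sin φ).
The central angle between the endpoints is δ = arccos(p₁·p₂) ≈ 2.230 rad (127.8°).
Interpolate at f = 1/2 with slerp weights a = sin((1−f)δ)/sin δ ≈ 1.136, b = sin(fδ)/sin δ ≈ 1.136.
p = a·p₁ + b·p₂ ≈ (-0.321, 0.927, -0.195); φ = arcsin(p_z) ≈ -11.24°, λ = atan2(p_y, p_x) ≈ 109.12°.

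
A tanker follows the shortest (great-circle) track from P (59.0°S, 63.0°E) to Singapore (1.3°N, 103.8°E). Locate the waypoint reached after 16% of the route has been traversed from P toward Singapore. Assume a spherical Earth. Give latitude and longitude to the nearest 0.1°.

The haversine formula gives a central angle δ ≈ 1.191 rad (68.3°) between the endpoints.
Interpolate at f = 0.16 with slerp weights a = sin((1−f)δ)/sin δ ≈ 0.906, b = sin(fδ)/sin δ ≈ 0.204.
p = a·p₁ + b·p₂ ≈ (0.163, 0.614, -0.772); φ = arcsin(p_z) ≈ -50.56°, λ = atan2(p_y, p_x) ≈ 75.11°.

≈ (50.6°S, 75.1°E)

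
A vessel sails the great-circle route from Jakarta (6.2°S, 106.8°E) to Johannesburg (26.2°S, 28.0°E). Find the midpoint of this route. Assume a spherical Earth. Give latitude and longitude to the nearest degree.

≈ (21°S, 70°E)

Write both endpoints as unit vectors p₁, p₂ with components (cos φ cos λ, cos φ sin λ, sin φ).
The central angle between the endpoints is δ = arccos(p₁·p₂) ≈ 1.348 rad (77.2°).
Interpolate at f = 1/2 with slerp weights a = sin((1−f)δ)/sin δ ≈ 0.640, b = sin(fδ)/sin δ ≈ 0.640.
p = a·p₁ + b·p₂ ≈ (0.323, 0.879, -0.352); φ = arcsin(p_z) ≈ -20.59°, λ = atan2(p_y, p_x) ≈ 69.81°.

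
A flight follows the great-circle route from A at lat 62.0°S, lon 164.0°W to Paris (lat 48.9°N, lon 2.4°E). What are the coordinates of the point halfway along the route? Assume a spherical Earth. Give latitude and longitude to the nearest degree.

≈ lat 29°S, lon 26°W

From cos δ = sin φ₁ sin φ₂ + cos φ₁ cos φ₂ cos Δλ, the central angle is δ ≈ 2.877 rad (164.9°).
Interpolate at f = 1/2 with slerp weights a = sin((1−f)δ)/sin δ ≈ 3.797, b = sin(fδ)/sin δ ≈ 3.797.
p = a·p₁ + b·p₂ ≈ (0.780, -0.387, -0.491); φ = arcsin(p_z) ≈ -29.43°, λ = atan2(p_y, p_x) ≈ -26.37°.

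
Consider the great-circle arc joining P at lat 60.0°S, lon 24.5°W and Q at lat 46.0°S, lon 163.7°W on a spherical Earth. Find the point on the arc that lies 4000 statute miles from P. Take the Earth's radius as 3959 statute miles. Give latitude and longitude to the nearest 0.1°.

≈ lat 56.1°S, lon 156.8°W

From cos δ = sin φ₁ sin φ₂ + cos φ₁ cos φ₂ cos Δλ, the central angle is δ ≈ 1.202 rad (68.9°). The total great-circle distance is δ·R ≈ 1.202 × 3959 ≈ 4761 mi, so the target fraction is f = 4000/4761 ≈ 0.840.
Interpolate at f ≈ 0.840 with slerp weights a = sin((1−f)δ)/sin δ ≈ 0.205, b = sin(fδ)/sin δ ≈ 0.908.
p = a·p₁ + b·p₂ ≈ (-0.512, -0.219, -0.830); φ = arcsin(p_z) ≈ -56.13°, λ = atan2(p_y, p_x) ≈ -156.81°.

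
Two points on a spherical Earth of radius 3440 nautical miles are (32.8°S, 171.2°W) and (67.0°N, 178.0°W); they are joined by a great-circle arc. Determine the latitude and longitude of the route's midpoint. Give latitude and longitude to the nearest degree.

≈ (17°N, 173°W)

Convert each endpoint to a unit vector on the sphere (x = cos φ cos λ, y = cos φ sin λ, z = sin φ).
The central angle between the endpoints is δ = arccos(p₁·p₂) ≈ 1.744 rad (99.9°).
Interpolate at f = 1/2 with slerp weights a = sin((1−f)δ)/sin δ ≈ 0.777, b = sin(fδ)/sin δ ≈ 0.777.
p = a·p₁ + b·p₂ ≈ (-0.949, -0.111, 0.294); φ = arcsin(p_z) ≈ 17.12°, λ = atan2(p_y, p_x) ≈ -173.36°.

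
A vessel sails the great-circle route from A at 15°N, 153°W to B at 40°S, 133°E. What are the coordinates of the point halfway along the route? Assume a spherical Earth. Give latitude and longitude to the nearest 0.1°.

≈ 15.5°S, 175.0°E

Write both endpoints as unit vectors p₁, p₂ with components (cos φ cos λ, cos φ sin λ, sin φ).
The central angle between the endpoints is δ = arccos(p₁·p₂) ≈ 1.533 rad (87.8°).
Interpolate at f = 1/2 with slerp weights a = sin((1−f)δ)/sin δ ≈ 0.694, b = sin(fδ)/sin δ ≈ 0.694.
p = a·p₁ + b·p₂ ≈ (-0.960, 0.085, -0.267); φ = arcsin(p_z) ≈ -15.46°, λ = atan2(p_y, p_x) ≈ 174.97°.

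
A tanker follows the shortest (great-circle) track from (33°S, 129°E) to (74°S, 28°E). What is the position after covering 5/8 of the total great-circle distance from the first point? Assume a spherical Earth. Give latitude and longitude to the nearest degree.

Write both endpoints as unit vectors p₁, p₂ with components (cos φ cos λ, cos φ sin λ, sin φ).
The central angle between the endpoints is δ = arccos(p₁·p₂) ≈ 1.071 rad (61.4°).
Interpolate at f = 5/8 with slerp weights a = sin((1−f)δ)/sin δ ≈ 0.445, b = sin(fδ)/sin δ ≈ 0.707.
p = a·p₁ + b·p₂ ≈ (-0.063, 0.382, -0.922); φ = arcsin(p_z) ≈ -67.24°, λ = atan2(p_y, p_x) ≈ 99.37°.

≈ (67°S, 99°E)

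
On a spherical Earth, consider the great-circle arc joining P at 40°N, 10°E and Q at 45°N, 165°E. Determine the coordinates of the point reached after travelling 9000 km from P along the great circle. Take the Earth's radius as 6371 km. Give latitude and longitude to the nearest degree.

The haversine formula gives a central angle δ ≈ 1.607 rad (92.1°) between the endpoints. The total great-circle distance is δ·R ≈ 1.607 × 6371 ≈ 10240 km, so the target fraction is f = 9000/10240 ≈ 0.879.
Interpolate at f ≈ 0.879 with slerp weights a = sin((1−f)δ)/sin δ ≈ 0.193, b = sin(fδ)/sin δ ≈ 0.988.
p = a·p₁ + b·p₂ ≈ (-0.529, 0.207, 0.823); φ = arcsin(p_z) ≈ 55.40°, λ = atan2(p_y, p_x) ≈ 158.67°.

≈ 55°N, 159°E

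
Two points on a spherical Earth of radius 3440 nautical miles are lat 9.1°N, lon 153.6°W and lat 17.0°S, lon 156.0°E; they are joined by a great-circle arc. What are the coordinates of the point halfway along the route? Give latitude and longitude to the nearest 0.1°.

Convert each endpoint to a unit vector on the sphere (x = cos φ cos λ, y = cos φ sin λ, z = sin φ).
The central angle between the endpoints is δ = arccos(p₁·p₂) ≈ 0.982 rad (56.2°).
Interpolate at f = 1/2 with slerp weights a = sin((1−f)δ)/sin δ ≈ 0.567, b = sin(fδ)/sin δ ≈ 0.567.
p = a·p₁ + b·p₂ ≈ (-0.997, -0.028, -0.076); φ = arcsin(p_z) ≈ -4.36°, λ = atan2(p_y, p_x) ≈ -178.37°.

≈ lat 4.4°S, lon 178.4°W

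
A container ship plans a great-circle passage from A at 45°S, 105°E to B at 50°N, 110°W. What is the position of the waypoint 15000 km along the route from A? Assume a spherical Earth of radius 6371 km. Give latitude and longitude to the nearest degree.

≈ 45°N, 141°W

Write both endpoints as unit vectors p₁, p₂ with components (cos φ cos λ, cos φ sin λ, sin φ).
The central angle between the endpoints is δ = arccos(p₁·p₂) ≈ 2.724 rad (156.1°). The total great-circle distance is δ·R ≈ 2.724 × 6371 ≈ 17353 km, so the target fraction is f = 15000/17353 ≈ 0.864.
Interpolate at f ≈ 0.864 with slerp weights a = sin((1−f)δ)/sin δ ≈ 0.890, b = sin(fδ)/sin δ ≈ 1.746.
p = a·p₁ + b·p₂ ≈ (-0.547, -0.447, 0.708); φ = arcsin(p_z) ≈ 45.09°, λ = atan2(p_y, p_x) ≈ -140.74°.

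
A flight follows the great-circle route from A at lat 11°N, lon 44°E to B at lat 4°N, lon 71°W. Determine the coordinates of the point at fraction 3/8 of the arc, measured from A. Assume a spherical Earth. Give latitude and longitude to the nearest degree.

≈ lat 14°N, lon 0°E

Convert each endpoint to a unit vector on the sphere (x = cos φ cos λ, y = cos φ sin λ, z = sin φ).
The central angle between the endpoints is δ = arccos(p₁·p₂) ≈ 1.983 rad (113.6°).
Interpolate at f = 3/8 with slerp weights a = sin((1−f)δ)/sin δ ≈ 1.032, b = sin(fδ)/sin δ ≈ 0.739.
p = a·p₁ + b·p₂ ≈ (0.969, 0.007, 0.248); φ = arcsin(p_z) ≈ 14.39°, λ = atan2(p_y, p_x) ≈ 0.41°.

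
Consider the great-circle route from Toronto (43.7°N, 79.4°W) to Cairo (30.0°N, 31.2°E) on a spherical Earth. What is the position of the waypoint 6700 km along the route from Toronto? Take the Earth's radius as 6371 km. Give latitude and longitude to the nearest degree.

≈ 45°N, 10°E

Write both endpoints as unit vectors p₁, p₂ with components (cos φ cos λ, cos φ sin λ, sin φ).
The central angle between the endpoints is δ = arccos(p₁·p₂) ≈ 1.445 rad (82.8°). The total great-circle distance is δ·R ≈ 1.445 × 6371 ≈ 9208 km, so the target fraction is f = 6700/9208 ≈ 0.728.
Interpolate at f ≈ 0.728 with slerp weights a = sin((1−f)δ)/sin δ ≈ 0.387, b = sin(fδ)/sin δ ≈ 0.875.
p = a·p₁ + b·p₂ ≈ (0.700, 0.118, 0.705); φ = arcsin(p_z) ≈ 44.80°, λ = atan2(p_y, p_x) ≈ 9.56°.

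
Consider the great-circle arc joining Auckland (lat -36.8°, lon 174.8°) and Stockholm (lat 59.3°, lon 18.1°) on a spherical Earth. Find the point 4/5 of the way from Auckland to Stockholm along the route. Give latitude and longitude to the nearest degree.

≈ lat 68°, lon 89°

From cos δ = sin φ₁ sin φ₂ + cos φ₁ cos φ₂ cos Δλ, the central angle is δ ≈ 2.669 rad (152.9°).
Interpolate at f = 4/5 with slerp weights a = sin((1−f)δ)/sin δ ≈ 1.119, b = sin(fδ)/sin δ ≈ 1.857.
p = a·p₁ + b·p₂ ≈ (0.009, 0.376, 0.927); φ = arcsin(p_z) ≈ 67.92°, λ = atan2(p_y, p_x) ≈ 88.61°.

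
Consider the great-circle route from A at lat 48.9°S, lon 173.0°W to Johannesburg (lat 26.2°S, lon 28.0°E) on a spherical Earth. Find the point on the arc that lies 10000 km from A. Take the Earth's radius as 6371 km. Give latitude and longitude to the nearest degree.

Write both endpoints as unit vectors p₁, p₂ with components (cos φ cos λ, cos φ sin λ, sin φ).
The central angle between the endpoints is δ = arccos(p₁·p₂) ≈ 1.791 rad (102.6°). The total great-circle distance is δ·R ≈ 1.791 × 6371 ≈ 11407 km, so the target fraction is f = 10000/11407 ≈ 0.877.
Interpolate at f ≈ 0.877 with slerp weights a = sin((1−f)δ)/sin δ ≈ 0.225, b = sin(fδ)/sin δ ≈ 1.025.
p = a·p₁ + b·p₂ ≈ (0.665, 0.414, -0.622); φ = arcsin(p_z) ≈ -38.43°, λ = atan2(p_y, p_x) ≈ 31.87°.

≈ lat 38°S, lon 32°E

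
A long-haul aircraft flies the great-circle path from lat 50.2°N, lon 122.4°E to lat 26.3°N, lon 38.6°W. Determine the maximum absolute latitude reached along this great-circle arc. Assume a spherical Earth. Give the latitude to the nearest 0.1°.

The great circle lies in the plane with unit normal n̂ = (p₁ × p₂)/|p₁ × p₂|.
Here n̂_z ≈ -0.191; the vertex latitude is φ_max = arccos|n̂_z| ≈ 79.0°.
Check via Clairaut: cos φ_max = |cos φ₁| · sin C = cos(50.2°)·sin(17.3°) ≈ 0.191, again giving ≈ 79.0°.

≈ 79.0°N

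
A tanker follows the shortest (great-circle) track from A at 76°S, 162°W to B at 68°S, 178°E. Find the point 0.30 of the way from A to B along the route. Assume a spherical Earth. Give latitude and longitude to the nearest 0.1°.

Convert each endpoint to a unit vector on the sphere (x = cos φ cos λ, y = cos φ sin λ, z = sin φ).
The central angle between the endpoints is δ = arccos(p₁·p₂) ≈ 0.175 rad (10.0°).
Interpolate at f = 0.30 with slerp weights a = sin((1−f)δ)/sin δ ≈ 0.702, b = sin(fδ)/sin δ ≈ 0.301.
p = a·p₁ + b·p₂ ≈ (-0.274, -0.049, -0.960); φ = arcsin(p_z) ≈ -73.83°, λ = atan2(p_y, p_x) ≈ -169.97°.

≈ 73.8°S, 170.0°W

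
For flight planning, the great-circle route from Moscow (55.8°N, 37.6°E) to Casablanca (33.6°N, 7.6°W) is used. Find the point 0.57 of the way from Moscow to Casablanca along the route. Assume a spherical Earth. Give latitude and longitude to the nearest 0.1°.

Convert each endpoint to a unit vector on the sphere (x = cos φ cos λ, y = cos φ sin λ, z = sin φ).
The central angle between the endpoints is δ = arccos(p₁·p₂) ≈ 0.664 rad (38.0°).
Interpolate at f = 0.57 with slerp weights a = sin((1−f)δ)/sin δ ≈ 0.457, b = sin(fδ)/sin δ ≈ 0.600.
p = a·p₁ + b·p₂ ≈ (0.699, 0.091, 0.710); φ = arcsin(p_z) ≈ 45.22°, λ = atan2(p_y, p_x) ≈ 7.40°.

≈ (45.2°N, 7.4°E)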